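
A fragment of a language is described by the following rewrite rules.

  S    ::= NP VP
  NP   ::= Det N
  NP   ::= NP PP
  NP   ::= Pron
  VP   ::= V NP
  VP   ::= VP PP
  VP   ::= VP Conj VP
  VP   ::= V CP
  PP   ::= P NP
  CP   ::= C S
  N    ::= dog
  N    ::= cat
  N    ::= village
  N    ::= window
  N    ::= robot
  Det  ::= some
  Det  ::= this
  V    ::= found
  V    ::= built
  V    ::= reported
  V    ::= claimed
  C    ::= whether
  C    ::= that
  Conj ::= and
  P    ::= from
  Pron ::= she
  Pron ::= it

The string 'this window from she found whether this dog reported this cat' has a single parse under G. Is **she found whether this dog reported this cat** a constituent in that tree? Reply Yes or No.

[S [NP [NP [Det this] [N window]] [PP [P from] [NP [Pron she]]]] [VP [V found] [CP [C whether] [S [NP [Det this] [N dog]] [VP [V reported] [NP [Det this] [N cat]]]]]]]
The smallest constituent containing 'she found whether this dog reported this cat' is the S spanning 'this window from she found whether this dog reported this cat'; no single node in the tree dominates exactly the given words.

No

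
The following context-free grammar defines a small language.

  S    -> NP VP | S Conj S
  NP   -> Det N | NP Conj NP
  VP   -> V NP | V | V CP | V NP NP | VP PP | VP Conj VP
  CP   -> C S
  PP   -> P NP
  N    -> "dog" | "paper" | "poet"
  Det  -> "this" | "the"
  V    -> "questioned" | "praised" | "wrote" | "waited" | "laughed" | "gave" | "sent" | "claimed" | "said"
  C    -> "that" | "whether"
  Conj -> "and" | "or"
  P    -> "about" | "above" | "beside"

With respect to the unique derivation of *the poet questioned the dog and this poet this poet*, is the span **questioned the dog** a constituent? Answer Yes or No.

No

[S [NP [Det the] [N poet]] [VP [V questioned] [NP [NP [Det the] [N dog]] [Conj and] [NP [Det this] [N poet]]] [NP [Det this] [N poet]]]]
The smallest constituent containing 'questioned the dog' is the VP spanning 'questioned the dog and this poet this poet'; no single node in the tree dominates exactly the given words.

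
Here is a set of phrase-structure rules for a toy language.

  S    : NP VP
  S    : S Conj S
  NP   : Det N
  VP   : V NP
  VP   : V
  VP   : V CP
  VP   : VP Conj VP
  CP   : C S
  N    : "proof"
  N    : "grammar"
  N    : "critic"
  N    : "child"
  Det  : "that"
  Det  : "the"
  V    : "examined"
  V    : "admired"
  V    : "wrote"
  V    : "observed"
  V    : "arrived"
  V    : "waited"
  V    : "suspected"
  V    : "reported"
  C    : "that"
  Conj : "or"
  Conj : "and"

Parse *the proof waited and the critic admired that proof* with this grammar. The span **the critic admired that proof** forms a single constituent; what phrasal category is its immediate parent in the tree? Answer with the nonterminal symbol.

S

S
  S
    NP
      Det: the
      N: proof
    VP
      V: waited
  Conj: and
  S
    NP
      Det: the
      N: critic
    VP
      V: admired
      NP
        Det: that
        N: proof
The span 'the critic admired that proof' is the S node built by S → NP VP.
Its mother is the S built by S → S Conj S.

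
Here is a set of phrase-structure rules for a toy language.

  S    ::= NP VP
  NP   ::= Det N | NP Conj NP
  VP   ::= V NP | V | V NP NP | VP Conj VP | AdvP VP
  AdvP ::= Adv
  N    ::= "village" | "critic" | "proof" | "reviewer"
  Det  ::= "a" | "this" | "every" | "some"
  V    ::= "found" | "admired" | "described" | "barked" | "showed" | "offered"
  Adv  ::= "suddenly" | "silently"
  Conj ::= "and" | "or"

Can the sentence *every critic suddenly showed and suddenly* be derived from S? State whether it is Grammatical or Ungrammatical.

For S → NP VP, the only prefix that parses as NP is 'every critic', but the remainder 'suddenly showed and suddenly' is not a VP under these rules.

Ungrammatical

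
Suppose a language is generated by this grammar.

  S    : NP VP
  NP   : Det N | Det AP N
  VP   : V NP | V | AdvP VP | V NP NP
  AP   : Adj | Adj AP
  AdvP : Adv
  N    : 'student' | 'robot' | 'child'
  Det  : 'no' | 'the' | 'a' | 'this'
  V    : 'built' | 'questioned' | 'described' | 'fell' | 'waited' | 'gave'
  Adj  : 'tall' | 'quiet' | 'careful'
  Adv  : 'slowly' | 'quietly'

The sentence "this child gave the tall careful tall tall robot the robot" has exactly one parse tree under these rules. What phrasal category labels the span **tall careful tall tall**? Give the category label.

AP

[S [NP [Det this] [N child]] [VP [V gave] [NP [Det the] [AP [Adj tall] [AP [Adj careful] [AP [Adj tall] [AP [Adj tall]]]]] [N robot]] [NP [Det the] [N robot]]]]
The span 'tall careful tall tall' is the AP node built by AP → Adj AP.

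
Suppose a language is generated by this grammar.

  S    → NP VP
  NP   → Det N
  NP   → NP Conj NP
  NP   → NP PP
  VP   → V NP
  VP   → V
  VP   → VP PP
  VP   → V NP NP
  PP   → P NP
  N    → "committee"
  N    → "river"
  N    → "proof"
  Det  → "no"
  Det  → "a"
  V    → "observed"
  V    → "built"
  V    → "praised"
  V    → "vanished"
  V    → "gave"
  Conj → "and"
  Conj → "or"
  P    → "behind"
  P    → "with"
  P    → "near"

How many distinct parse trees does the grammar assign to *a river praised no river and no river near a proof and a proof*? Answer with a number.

6

Two of the 6 distinct bracketings:
[S [NP [Det a] [N river]] [VP [V praised] [NP [NP [Det no] [N river]] [Conj and] [NP [NP [NP [Det no] [N river]] [PP [P near] [NP [Det a] [N proof]]]] [Conj and] [NP [Det a] [N proof]]]]]]
[S [NP [Det a] [N river]] [VP [V praised] [NP [NP [Det no] [N river]] [Conj and] [NP [NP [Det no] [N river]] [PP [P near] [NP [NP [Det a] [N proof]] [Conj and] [NP [Det a] [N proof]]]]]]]]
The trees differ in how a recursive rule is bracketed over the same span.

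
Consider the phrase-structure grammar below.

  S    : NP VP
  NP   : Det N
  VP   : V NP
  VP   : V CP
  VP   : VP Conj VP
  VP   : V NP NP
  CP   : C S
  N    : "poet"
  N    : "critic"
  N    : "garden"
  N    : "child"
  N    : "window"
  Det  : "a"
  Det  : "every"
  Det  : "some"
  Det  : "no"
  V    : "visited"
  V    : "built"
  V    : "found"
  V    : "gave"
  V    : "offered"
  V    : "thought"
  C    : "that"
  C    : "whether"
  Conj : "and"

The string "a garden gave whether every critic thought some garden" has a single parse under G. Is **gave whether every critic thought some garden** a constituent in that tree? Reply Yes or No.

[S [NP [Det a] [N garden]] [VP [V gave] [CP [C whether] [S [NP [Det every] [N critic]] [VP [V thought] [NP [Det some] [N garden]]]]]]]
The words 'gave whether every critic thought some garden' are exhaustively dominated by a single VP node (built by VP → V CP), so they form a constituent.

Yes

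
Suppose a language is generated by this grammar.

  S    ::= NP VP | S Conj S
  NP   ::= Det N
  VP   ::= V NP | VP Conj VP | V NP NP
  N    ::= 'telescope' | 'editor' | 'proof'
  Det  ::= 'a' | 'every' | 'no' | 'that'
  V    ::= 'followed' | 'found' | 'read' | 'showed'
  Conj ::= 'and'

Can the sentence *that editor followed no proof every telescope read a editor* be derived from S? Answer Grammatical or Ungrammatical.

Ungrammatical

For S → NP VP, the only prefix that parses as NP is 'that editor', but the remainder 'followed no proof every telescope read a editor' is not a VP under these rules. The alternative S rule S → S Conj S likewise has no satisfying split.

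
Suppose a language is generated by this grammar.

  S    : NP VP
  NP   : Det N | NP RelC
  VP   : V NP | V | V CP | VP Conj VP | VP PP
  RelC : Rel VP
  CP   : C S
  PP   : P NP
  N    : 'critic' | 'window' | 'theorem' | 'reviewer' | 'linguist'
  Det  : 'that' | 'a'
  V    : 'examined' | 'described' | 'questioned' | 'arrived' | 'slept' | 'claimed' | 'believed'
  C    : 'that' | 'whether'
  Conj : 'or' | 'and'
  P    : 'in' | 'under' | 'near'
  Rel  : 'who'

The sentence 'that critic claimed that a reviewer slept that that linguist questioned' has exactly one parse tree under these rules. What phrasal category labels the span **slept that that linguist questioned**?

S
  NP
    Det: that
    N: critic
  VP
    V: claimed
    CP
      C: that
      S
        NP
          Det: a
          N: reviewer
        VP
          V: slept
          CP
            C: that
            S
              NP
                Det: that
                N: linguist
              VP
                V: questioned
The span 'slept that that linguist questioned' is the VP node built by VP → V CP.

VP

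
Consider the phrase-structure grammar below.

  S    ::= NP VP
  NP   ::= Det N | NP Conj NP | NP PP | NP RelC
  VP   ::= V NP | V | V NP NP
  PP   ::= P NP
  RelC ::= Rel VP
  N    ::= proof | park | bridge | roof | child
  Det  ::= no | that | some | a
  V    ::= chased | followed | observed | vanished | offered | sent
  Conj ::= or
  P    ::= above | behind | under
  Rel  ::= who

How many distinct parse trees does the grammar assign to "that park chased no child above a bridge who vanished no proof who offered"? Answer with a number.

7

Two of the 7 distinct bracketings:
[S [NP [Det that] [N park]] [VP [V chased] [NP [NP [Det no] [N child]] [PP [P above] [NP [NP [Det a] [N bridge]] [RelC [Rel who] [VP [V vanished] [NP [NP [Det no] [N proof]] [RelC [Rel who] [VP [V offered]]]]]]]]]]]
[S [NP [Det that] [N park]] [VP [V chased] [NP [NP [Det no] [N child]] [PP [P above] [NP [NP [NP [Det a] [N bridge]] [RelC [Rel who] [VP [V vanished] [NP [Det no] [N proof]]]]] [RelC [Rel who] [VP [V offered]]]]]]]]
The trees differ in how a recursive rule is bracketed over the same span.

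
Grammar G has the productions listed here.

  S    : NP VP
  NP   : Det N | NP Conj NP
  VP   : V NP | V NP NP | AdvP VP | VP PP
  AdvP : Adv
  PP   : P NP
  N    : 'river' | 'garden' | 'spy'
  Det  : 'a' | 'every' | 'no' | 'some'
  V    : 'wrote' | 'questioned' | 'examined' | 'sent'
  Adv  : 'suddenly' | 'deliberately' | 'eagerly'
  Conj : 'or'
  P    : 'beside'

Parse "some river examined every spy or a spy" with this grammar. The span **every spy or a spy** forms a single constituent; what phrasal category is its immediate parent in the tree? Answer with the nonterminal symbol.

S
  NP
    Det: some
    N: river
  VP
    V: examined
    NP
      NP
        Det: every
        N: spy
      Conj: or
      NP
        Det: a
        N: spy
The span 'every spy or a spy' is the NP node built by NP → NP Conj NP.
Its mother is the VP built by VP → V NP.

VP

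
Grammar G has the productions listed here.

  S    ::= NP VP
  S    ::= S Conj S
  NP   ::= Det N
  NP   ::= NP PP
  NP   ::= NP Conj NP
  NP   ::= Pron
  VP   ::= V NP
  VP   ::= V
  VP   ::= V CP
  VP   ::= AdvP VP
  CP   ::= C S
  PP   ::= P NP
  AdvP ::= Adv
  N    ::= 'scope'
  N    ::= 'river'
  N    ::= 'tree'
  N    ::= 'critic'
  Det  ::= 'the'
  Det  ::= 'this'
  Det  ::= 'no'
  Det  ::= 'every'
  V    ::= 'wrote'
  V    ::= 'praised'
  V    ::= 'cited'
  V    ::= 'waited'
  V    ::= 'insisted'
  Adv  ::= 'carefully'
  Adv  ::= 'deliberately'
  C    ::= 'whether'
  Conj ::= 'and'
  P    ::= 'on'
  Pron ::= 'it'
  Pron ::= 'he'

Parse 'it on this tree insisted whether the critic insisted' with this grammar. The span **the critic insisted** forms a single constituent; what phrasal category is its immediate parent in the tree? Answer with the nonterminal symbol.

[S [NP [NP [Pron it]] [PP [P on] [NP [Det this] [N tree]]]] [VP [V insisted] [CP [C whether] [S [NP [Det the] [N critic]] [VP [V insisted]]]]]]
The span 'the critic insisted' is the S node built by S → NP VP.
Its mother is the CP built by CP → C S.

CP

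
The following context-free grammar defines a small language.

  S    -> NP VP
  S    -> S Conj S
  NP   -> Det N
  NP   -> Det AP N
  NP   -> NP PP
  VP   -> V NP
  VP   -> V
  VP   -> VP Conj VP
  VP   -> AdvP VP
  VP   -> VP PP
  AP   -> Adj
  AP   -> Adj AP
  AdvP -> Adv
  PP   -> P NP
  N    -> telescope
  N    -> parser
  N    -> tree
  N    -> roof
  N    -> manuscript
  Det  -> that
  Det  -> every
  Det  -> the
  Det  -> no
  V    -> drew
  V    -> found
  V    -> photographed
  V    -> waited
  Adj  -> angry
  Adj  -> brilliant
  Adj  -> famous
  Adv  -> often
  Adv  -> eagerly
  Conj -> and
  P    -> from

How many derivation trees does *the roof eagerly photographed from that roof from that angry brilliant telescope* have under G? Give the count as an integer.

Two of the 5 distinct bracketings:
[S [NP [Det the] [N roof]] [VP [AdvP [Adv eagerly]] [VP [VP [V photographed]] [PP [P from] [NP [NP [Det that] [N roof]] [PP [P from] [NP [Det that] [AP [Adj angry] [AP [Adj brilliant]]] [N telescope]]]]]]]]
[S [NP [Det the] [N roof]] [VP [AdvP [Adv eagerly]] [VP [VP [VP [V photographed]] [PP [P from] [NP [Det that] [N roof]]]] [PP [P from] [NP [Det that] [AP [Adj angry] [AP [Adj brilliant]]] [N telescope]]]]]]
The difference turns on whether NP → NP PP is used at the relevant span, versus an alternative expansion of NP.

5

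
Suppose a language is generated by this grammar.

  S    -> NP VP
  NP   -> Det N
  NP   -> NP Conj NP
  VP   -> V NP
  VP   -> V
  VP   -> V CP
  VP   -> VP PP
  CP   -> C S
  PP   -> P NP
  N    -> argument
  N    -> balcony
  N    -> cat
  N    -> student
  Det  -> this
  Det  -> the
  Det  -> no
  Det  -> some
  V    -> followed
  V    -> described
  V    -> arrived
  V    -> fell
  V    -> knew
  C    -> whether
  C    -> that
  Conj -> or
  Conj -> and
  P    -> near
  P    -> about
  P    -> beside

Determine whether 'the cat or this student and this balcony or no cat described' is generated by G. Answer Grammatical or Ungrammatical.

[S [NP [NP [Det the] [N cat]] [Conj or] [NP [NP [Det this] [N student]] [Conj and] [NP [NP [Det this] [N balcony]] [Conj or] [NP [Det no] [N cat]]]]] [VP [V described]]]
Each bracket corresponds to one application of a listed rule, so the string is derivable from S.

Grammatical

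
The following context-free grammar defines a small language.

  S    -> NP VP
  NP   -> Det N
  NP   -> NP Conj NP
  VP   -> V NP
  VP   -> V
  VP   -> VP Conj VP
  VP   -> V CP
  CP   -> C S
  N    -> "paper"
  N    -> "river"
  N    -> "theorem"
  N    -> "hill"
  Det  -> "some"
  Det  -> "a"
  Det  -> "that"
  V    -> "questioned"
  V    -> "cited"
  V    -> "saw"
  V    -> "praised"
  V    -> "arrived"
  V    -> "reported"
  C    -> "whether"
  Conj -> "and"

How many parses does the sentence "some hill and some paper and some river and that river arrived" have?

Two of the 5 distinct bracketings:
[S [NP [NP [Det some] [N hill]] [Conj and] [NP [NP [Det some] [N paper]] [Conj and] [NP [NP [Det some] [N river]] [Conj and] [NP [Det that] [N river]]]]] [VP [V arrived]]]
[S [NP [NP [Det some] [N hill]] [Conj and] [NP [NP [NP [Det some] [N paper]] [Conj and] [NP [Det some] [N river]]] [Conj and] [NP [Det that] [N river]]]] [VP [V arrived]]]
The trees differ in how a recursive rule is bracketed over the same span.

5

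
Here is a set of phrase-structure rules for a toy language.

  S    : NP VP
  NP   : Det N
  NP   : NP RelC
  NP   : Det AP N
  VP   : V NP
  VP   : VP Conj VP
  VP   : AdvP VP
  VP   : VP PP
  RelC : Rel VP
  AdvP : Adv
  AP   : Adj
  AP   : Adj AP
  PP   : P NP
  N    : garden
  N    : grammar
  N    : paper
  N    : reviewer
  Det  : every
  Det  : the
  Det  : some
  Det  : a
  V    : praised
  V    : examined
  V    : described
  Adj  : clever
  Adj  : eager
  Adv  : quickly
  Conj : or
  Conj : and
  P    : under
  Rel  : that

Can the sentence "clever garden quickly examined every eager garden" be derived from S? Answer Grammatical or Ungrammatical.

Ungrammatical

For S → NP VP, no prefix of the string parses as an NP.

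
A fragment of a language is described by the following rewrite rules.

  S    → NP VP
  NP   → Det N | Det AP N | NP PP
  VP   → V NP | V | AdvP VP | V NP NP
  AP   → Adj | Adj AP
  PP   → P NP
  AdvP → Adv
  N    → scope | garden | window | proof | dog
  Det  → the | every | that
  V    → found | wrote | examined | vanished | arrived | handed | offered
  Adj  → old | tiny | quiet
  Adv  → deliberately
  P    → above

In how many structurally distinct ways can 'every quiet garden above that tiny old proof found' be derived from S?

1

[S [NP [NP [Det every] [AP [Adj quiet]] [N garden]] [PP [P above] [NP [Det that] [AP [Adj tiny] [AP [Adj old]]] [N proof]]]] [VP [V found]]]
No rule offers an alternative attachment or grouping for any span, so this is the only derivation.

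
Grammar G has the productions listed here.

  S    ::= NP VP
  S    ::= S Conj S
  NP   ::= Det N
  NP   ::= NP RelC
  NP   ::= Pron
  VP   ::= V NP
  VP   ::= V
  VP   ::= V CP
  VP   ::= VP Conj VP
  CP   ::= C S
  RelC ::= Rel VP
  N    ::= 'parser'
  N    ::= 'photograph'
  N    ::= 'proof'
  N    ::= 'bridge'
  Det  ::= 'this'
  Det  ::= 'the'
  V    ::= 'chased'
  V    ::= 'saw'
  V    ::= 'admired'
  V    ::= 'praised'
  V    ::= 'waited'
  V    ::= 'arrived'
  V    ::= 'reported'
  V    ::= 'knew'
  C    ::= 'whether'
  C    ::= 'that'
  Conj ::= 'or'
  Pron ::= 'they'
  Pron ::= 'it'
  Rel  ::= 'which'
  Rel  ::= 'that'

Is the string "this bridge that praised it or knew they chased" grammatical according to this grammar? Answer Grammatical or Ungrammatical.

S
  NP
    NP
      Det: this
      N: bridge
    RelC
      Rel: that
      VP
        VP
          V: praised
          NP
            Pron: it
        Conj: or
        VP
          V: knew
          NP
            Pron: they
  VP
    V: chased
The bracketing above is licensed at every node by one of the given productions, with S at the root.

Grammatical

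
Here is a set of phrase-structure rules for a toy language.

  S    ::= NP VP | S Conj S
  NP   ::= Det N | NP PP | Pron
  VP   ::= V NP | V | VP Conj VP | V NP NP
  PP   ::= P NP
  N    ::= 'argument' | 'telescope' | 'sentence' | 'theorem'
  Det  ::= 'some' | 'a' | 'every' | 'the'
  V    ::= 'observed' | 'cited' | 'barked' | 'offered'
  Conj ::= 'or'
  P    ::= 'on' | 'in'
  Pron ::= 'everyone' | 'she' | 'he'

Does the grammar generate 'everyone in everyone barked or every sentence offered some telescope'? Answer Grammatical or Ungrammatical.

[S [S [NP [NP [Pron everyone]] [PP [P in] [NP [Pron everyone]]]] [VP [V barked]]] [Conj or] [S [NP [Det every] [N sentence]] [VP [V offered] [NP [Det some] [N telescope]]]]]
The bracketing above is licensed at every node by one of the given productions, with S at the root.

Grammatical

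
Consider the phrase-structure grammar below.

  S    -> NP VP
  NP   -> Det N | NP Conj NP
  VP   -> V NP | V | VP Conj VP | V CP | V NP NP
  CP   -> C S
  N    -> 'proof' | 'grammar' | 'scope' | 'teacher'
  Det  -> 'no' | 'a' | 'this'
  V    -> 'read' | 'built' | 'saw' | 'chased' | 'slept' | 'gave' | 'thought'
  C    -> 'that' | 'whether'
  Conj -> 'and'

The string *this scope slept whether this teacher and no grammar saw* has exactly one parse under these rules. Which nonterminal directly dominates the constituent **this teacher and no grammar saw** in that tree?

CP

S
  NP
    Det: this
    N: scope
  VP
    V: slept
    CP
      C: whether
      S
        NP
          NP
            Det: this
            N: teacher
          Conj: and
          NP
            Det: no
            N: grammar
        VP
          V: saw
The span 'this teacher and no grammar saw' is the S node built by S → NP VP.
Its mother is the CP built by CP → C S.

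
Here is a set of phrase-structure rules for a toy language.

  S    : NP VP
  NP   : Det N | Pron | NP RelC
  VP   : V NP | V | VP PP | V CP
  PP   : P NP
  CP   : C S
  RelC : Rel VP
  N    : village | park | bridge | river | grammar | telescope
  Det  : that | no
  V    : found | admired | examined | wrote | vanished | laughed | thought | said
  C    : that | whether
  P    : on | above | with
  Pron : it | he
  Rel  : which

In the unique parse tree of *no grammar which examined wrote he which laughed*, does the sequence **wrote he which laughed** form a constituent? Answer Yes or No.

[S [NP [NP [Det no] [N grammar]] [RelC [Rel which] [VP [V examined]]]] [VP [V wrote] [NP [NP [Pron he]] [RelC [Rel which] [VP [V laughed]]]]]]
The words 'wrote he which laughed' are exhaustively dominated by a single VP node (built by VP → V NP), so they form a constituent.

Yes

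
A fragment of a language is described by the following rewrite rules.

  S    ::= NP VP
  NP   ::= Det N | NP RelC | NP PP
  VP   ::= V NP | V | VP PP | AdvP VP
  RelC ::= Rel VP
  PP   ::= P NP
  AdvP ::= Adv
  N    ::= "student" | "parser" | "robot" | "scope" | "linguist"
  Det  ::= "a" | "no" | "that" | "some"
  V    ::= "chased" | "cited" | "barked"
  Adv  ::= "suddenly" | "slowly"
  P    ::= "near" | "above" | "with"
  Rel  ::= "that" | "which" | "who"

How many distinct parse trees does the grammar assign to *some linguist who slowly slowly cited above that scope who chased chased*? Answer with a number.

Two of the 8 distinct bracketings:
[S [NP [NP [Det some] [N linguist]] [RelC [Rel who] [VP [VP [AdvP [Adv slowly]] [VP [AdvP [Adv slowly]] [VP [V cited]]]] [PP [P above] [NP [NP [Det that] [N scope]] [RelC [Rel who] [VP [V chased]]]]]]]] [VP [V chased]]]
[S [NP [NP [Det some] [N linguist]] [RelC [Rel who] [VP [AdvP [Adv slowly]] [VP [VP [AdvP [Adv slowly]] [VP [V cited]]] [PP [P above] [NP [NP [Det that] [N scope]] [RelC [Rel who] [VP [V chased]]]]]]]]] [VP [V chased]]]
The trees differ in how a recursive rule is bracketed over the same span.

8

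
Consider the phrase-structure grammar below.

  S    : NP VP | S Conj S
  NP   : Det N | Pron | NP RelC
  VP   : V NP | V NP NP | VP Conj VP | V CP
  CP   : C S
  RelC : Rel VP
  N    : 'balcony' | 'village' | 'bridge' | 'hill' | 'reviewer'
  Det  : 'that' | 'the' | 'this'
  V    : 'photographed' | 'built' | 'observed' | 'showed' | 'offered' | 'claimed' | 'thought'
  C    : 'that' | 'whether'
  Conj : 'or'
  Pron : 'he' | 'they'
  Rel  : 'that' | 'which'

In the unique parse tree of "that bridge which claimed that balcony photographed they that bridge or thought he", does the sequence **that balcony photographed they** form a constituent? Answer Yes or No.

[S [NP [NP [Det that] [N bridge]] [RelC [Rel which] [VP [V claimed] [NP [Det that] [N balcony]]]]] [VP [VP [V photographed] [NP [Pron they]] [NP [Det that] [N bridge]]] [Conj or] [VP [V thought] [NP [Pron he]]]]]
The smallest constituent containing 'that balcony photographed they' is the S spanning 'that bridge which claimed that balcony photographed they that bridge or thought he'; no single node in the tree dominates exactly the given words.

No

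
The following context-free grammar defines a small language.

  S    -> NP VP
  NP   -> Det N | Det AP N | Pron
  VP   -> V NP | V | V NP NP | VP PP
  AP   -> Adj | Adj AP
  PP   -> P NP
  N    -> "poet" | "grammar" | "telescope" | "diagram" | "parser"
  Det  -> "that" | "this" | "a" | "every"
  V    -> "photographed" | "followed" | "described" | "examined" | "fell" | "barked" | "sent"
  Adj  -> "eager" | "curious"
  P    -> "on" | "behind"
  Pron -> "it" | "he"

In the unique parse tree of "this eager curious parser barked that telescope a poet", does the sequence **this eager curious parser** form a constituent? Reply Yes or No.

Yes

[S [NP [Det this] [AP [Adj eager] [AP [Adj curious]]] [N parser]] [VP [V barked] [NP [Det that] [N telescope]] [NP [Det a] [N poet]]]]
The words 'this eager curious parser' are exhaustively dominated by a single NP node (built by NP → Det AP N), so they form a constituent.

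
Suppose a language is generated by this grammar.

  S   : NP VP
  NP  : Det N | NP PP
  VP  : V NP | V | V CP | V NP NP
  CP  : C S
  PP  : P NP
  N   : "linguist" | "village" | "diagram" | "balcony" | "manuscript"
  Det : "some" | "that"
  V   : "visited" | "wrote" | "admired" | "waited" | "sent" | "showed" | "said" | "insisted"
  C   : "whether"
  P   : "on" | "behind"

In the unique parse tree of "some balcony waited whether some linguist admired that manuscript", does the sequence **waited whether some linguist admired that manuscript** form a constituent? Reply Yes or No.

[S [NP [Det some] [N balcony]] [VP [V waited] [CP [C whether] [S [NP [Det some] [N linguist]] [VP [V admired] [NP [Det that] [N manuscript]]]]]]]
The words 'waited whether some linguist admired that manuscript' are exhaustively dominated by a single VP node (built by VP → V CP), so they form a constituent.

Yes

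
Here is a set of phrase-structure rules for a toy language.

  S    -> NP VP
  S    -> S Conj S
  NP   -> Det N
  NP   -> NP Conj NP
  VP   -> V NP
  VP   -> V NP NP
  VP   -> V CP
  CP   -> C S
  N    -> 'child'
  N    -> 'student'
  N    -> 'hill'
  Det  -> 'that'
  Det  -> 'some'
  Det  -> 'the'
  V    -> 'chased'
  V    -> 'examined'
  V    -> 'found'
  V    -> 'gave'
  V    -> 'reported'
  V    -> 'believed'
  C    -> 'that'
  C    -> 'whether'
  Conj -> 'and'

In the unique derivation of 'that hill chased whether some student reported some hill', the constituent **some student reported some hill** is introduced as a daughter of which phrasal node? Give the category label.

CP

[S [NP [Det that] [N hill]] [VP [V chased] [CP [C whether] [S [NP [Det some] [N student]] [VP [V reported] [NP [Det some] [N hill]]]]]]]
The span 'some student reported some hill' is the S node built by S → NP VP.
Its mother is the CP built by CP → C S.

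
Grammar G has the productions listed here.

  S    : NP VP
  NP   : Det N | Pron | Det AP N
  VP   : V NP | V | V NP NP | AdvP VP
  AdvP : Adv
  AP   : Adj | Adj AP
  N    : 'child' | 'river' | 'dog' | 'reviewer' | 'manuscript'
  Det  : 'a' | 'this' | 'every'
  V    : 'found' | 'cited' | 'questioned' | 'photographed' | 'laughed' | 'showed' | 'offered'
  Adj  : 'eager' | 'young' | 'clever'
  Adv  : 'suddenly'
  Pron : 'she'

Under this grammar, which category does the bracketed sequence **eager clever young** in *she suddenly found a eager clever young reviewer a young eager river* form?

S
  NP
    Pron: she
  VP
    AdvP
      Adv: suddenly
    VP
      V: found
      NP
        Det: a
        AP
          Adj: eager
          AP
            Adj: clever
            AP
              Adj: young
        N: reviewer
      NP
        Det: a
        AP
          Adj: young
          AP
            Adj: eager
        N: river
The span 'eager clever young' is the AP node built by AP → Adj AP.

AP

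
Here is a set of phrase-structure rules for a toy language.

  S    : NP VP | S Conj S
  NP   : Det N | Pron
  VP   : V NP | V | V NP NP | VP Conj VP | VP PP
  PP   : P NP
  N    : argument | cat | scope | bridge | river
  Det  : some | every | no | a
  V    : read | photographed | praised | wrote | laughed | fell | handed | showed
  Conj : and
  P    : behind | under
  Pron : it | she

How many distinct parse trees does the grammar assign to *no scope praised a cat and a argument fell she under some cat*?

1

[S [S [NP [Det no] [N scope]] [VP [V praised] [NP [Det a] [N cat]]]] [Conj and] [S [NP [Det a] [N argument]] [VP [VP [V fell] [NP [Pron she]]] [PP [P under] [NP [Det some] [N cat]]]]]]
No rule offers an alternative attachment or grouping for any span, so this is the only derivation.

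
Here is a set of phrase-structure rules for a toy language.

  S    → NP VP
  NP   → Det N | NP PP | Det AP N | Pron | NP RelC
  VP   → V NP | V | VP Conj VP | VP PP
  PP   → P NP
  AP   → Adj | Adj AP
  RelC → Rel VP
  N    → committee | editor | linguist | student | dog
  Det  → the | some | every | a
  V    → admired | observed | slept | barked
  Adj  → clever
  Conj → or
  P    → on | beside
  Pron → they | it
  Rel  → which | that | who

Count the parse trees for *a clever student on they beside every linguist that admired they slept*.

5

Two of the 5 distinct bracketings:
[S [NP [NP [Det a] [AP [Adj clever]] [N student]] [PP [P on] [NP [NP [Pron they]] [PP [P beside] [NP [NP [Det every] [N linguist]] [RelC [Rel that] [VP [V admired] [NP [Pron they]]]]]]]]] [VP [V slept]]]
[S [NP [NP [Det a] [AP [Adj clever]] [N student]] [PP [P on] [NP [NP [NP [Pron they]] [PP [P beside] [NP [Det every] [N linguist]]]] [RelC [Rel that] [VP [V admired] [NP [Pron they]]]]]]] [VP [V slept]]]
The trees differ in how a recursive rule is bracketed over the same span.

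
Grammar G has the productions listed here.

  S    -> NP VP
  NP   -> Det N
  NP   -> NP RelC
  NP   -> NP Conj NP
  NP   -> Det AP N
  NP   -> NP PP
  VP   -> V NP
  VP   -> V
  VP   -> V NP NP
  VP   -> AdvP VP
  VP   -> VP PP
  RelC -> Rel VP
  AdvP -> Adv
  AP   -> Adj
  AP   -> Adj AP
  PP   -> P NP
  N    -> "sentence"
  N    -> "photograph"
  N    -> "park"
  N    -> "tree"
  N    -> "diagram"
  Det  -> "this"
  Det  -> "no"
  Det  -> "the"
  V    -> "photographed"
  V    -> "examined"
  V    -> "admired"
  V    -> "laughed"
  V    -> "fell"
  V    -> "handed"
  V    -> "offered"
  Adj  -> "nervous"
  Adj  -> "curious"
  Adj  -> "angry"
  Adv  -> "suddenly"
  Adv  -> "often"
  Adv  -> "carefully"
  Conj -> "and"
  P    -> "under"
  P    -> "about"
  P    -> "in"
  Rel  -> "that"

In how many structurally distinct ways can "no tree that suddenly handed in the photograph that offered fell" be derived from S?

Two of the 6 distinct bracketings:
[S [NP [NP [Det no] [N tree]] [RelC [Rel that] [VP [AdvP [Adv suddenly]] [VP [VP [V handed]] [PP [P in] [NP [NP [Det the] [N photograph]] [RelC [Rel that] [VP [V offered]]]]]]]]] [VP [V fell]]]
[S [NP [NP [Det no] [N tree]] [RelC [Rel that] [VP [VP [AdvP [Adv suddenly]] [VP [V handed]]] [PP [P in] [NP [NP [Det the] [N photograph]] [RelC [Rel that] [VP [V offered]]]]]]]] [VP [V fell]]]
The trees differ in how a recursive rule is bracketed over the same span.

6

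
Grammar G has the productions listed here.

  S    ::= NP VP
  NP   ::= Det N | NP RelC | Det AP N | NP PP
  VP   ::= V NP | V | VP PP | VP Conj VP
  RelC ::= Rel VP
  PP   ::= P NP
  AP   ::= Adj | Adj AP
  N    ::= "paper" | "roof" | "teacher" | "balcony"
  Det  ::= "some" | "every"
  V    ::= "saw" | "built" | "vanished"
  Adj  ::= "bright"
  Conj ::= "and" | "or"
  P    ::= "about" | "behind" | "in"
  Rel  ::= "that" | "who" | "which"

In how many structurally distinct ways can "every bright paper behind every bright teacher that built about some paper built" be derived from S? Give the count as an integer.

Two of the 5 distinct bracketings:
[S [NP [NP [NP [Det every] [AP [Adj bright]] [N paper]] [PP [P behind] [NP [Det every] [AP [Adj bright]] [N teacher]]]] [RelC [Rel that] [VP [VP [V built]] [PP [P about] [NP [Det some] [N paper]]]]]] [VP [V built]]]
[S [NP [NP [Det every] [AP [Adj bright]] [N paper]] [PP [P behind] [NP [NP [Det every] [AP [Adj bright]] [N teacher]] [RelC [Rel that] [VP [VP [V built]] [PP [P about] [NP [Det some] [N paper]]]]]]]] [VP [V built]]]
The trees differ in how a recursive rule is bracketed over the same span.

5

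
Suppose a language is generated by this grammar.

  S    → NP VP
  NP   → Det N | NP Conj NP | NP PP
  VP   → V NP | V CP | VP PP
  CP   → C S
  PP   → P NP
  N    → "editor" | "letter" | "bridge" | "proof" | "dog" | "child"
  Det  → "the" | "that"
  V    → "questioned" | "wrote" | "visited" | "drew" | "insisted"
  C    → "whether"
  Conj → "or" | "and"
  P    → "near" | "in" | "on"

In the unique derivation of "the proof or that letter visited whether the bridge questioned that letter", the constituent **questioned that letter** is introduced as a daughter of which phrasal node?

S
  NP
    NP
      Det: the
      N: proof
    Conj: or
    NP
      Det: that
      N: letter
  VP
    V: visited
    CP
      C: whether
      S
        NP
          Det: the
          N: bridge
        VP
          V: questioned
          NP
            Det: that
            N: letter
The span 'questioned that letter' is the VP node built by VP → V NP.
Its mother is the S built by S → NP VP.

S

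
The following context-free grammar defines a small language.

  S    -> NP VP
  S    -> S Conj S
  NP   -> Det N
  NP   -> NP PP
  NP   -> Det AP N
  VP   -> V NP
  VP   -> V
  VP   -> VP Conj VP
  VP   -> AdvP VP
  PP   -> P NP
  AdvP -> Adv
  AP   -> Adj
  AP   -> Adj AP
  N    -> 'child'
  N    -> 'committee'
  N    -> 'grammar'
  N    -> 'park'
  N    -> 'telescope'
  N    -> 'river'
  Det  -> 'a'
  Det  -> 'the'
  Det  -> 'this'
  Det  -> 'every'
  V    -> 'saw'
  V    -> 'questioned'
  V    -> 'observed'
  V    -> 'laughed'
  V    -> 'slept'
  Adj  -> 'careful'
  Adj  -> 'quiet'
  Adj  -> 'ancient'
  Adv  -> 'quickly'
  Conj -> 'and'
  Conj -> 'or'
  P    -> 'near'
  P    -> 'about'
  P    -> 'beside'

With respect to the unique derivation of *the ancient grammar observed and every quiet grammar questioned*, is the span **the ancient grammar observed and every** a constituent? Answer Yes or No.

No

[S [S [NP [Det the] [AP [Adj ancient]] [N grammar]] [VP [V observed]]] [Conj and] [S [NP [Det every] [AP [Adj quiet]] [N grammar]] [VP [V questioned]]]]
The smallest constituent containing 'the ancient grammar observed and every' is the S spanning 'the ancient grammar observed and every quiet grammar questioned'; no single node in the tree dominates exactly the given words.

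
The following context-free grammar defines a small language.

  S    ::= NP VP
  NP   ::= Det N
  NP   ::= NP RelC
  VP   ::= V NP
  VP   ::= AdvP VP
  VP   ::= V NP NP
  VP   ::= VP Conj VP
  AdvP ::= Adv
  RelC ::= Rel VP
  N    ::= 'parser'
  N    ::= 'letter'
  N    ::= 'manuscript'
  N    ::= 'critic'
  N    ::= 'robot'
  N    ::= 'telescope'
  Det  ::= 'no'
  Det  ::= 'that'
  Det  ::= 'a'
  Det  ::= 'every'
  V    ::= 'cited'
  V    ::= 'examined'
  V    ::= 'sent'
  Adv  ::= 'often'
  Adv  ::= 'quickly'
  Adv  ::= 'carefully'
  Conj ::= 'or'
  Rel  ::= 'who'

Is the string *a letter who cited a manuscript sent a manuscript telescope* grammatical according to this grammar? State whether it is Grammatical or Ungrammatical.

Ungrammatical

An N word can never sit immediately before an N word in any string this grammar generates, so the substring 'manuscript telescope' rules out a derivation.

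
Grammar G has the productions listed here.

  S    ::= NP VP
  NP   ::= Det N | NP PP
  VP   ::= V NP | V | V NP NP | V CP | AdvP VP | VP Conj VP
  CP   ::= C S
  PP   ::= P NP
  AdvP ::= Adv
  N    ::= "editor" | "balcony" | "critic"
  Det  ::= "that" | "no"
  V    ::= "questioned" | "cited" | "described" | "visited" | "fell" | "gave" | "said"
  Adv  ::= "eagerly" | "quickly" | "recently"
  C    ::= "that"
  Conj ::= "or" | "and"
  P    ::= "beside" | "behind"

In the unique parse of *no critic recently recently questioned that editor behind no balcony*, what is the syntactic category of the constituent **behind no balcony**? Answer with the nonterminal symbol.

PP

[S [NP [Det no] [N critic]] [VP [AdvP [Adv recently]] [VP [AdvP [Adv recently]] [VP [V questioned] [NP [NP [Det that] [N editor]] [PP [P behind] [NP [Det no] [N balcony]]]]]]]]
The span 'behind no balcony' is the PP node built by PP → P NP.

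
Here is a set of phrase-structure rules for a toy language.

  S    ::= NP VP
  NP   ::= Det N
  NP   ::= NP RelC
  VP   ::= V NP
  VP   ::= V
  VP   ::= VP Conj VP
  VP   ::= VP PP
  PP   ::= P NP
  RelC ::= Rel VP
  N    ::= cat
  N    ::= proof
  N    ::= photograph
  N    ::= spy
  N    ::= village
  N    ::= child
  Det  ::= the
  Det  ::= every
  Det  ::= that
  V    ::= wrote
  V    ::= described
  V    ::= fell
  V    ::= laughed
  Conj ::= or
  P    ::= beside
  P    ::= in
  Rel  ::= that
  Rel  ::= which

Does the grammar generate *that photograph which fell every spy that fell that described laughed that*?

For S → NP VP, every NP-prefix leaves a non-VP remainder: after 'that photograph' the remainder is not a VP; after 'that photograph which fell' the remainder is not a VP; after 'that photograph which fell every spy' the remainder is not a VP (and 2 more).

Ungrammatical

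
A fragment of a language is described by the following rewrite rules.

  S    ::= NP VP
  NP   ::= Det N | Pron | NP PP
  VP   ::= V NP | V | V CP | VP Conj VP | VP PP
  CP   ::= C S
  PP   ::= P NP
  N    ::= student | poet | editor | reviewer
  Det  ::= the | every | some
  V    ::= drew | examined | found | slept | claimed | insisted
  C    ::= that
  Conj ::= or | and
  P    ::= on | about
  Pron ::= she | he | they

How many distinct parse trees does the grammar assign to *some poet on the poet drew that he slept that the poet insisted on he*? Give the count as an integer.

3

Two of the 3 distinct bracketings:
[S [NP [NP [Det some] [N poet]] [PP [P on] [NP [Det the] [N poet]]]] [VP [V drew] [CP [C that] [S [NP [Pron he]] [VP [V slept] [CP [C that] [S [NP [Det the] [N poet]] [VP [VP [V insisted]] [PP [P on] [NP [Pron he]]]]]]]]]]]
[S [NP [NP [Det some] [N poet]] [PP [P on] [NP [Det the] [N poet]]]] [VP [V drew] [CP [C that] [S [NP [Pron he]] [VP [VP [V slept] [CP [C that] [S [NP [Det the] [N poet]] [VP [V insisted]]]]] [PP [P on] [NP [Pron he]]]]]]]]
The trees differ in how a recursive rule is bracketed over the same span.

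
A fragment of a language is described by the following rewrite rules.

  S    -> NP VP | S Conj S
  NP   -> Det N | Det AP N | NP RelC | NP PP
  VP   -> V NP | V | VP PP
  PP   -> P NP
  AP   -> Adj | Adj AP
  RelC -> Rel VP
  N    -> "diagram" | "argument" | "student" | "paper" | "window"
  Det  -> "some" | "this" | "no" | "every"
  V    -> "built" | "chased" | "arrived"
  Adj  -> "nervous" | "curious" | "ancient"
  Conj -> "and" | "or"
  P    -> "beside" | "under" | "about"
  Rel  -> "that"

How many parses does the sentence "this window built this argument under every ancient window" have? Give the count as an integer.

2

The two bracketings:
[S [NP [Det this] [N window]] [VP [V built] [NP [NP [Det this] [N argument]] [PP [P under] [NP [Det every] [AP [Adj ancient]] [N window]]]]]]
[S [NP [Det this] [N window]] [VP [VP [V built] [NP [Det this] [N argument]]] [PP [P under] [NP [Det every] [AP [Adj ancient]] [N window]]]]]
The difference turns on whether NP → NP PP is used at the relevant span, versus an alternative expansion of NP.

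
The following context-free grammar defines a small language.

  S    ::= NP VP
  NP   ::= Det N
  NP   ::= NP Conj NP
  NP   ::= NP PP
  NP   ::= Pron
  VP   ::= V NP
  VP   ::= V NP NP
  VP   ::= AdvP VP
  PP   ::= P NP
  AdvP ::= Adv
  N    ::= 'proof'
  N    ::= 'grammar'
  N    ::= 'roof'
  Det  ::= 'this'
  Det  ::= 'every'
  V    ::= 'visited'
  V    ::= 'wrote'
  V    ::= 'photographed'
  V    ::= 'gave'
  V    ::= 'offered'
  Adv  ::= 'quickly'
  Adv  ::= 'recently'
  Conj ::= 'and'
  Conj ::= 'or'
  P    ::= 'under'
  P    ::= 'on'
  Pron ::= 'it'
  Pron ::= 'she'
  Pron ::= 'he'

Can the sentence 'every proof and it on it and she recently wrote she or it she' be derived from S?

[S [NP [NP [Det every] [N proof]] [Conj and] [NP [NP [NP [Pron it]] [PP [P on] [NP [Pron it]]]] [Conj and] [NP [Pron she]]]] [VP [AdvP [Adv recently]] [VP [V wrote] [NP [NP [Pron she]] [Conj or] [NP [Pron it]]] [NP [Pron she]]]]]
Each bracket corresponds to one application of a listed rule, so the string is derivable from S.

Grammatical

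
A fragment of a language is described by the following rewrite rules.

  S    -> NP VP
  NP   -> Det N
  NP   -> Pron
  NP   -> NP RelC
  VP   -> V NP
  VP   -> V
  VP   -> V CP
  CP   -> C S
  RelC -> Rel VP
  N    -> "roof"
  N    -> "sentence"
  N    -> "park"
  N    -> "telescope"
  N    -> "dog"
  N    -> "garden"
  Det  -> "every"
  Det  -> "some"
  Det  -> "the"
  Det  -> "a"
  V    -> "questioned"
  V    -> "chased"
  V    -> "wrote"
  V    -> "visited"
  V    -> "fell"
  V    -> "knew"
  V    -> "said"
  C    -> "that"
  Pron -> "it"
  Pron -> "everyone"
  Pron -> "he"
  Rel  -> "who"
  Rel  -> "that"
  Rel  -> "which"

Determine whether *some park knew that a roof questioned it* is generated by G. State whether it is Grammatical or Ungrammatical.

S
  NP
    Det: some
    N: park
  VP
    V: knew
    CP
      C: that
      S
        NP
          Det: a
          N: roof
        VP
          V: questioned
          NP
            Pron: it
Each bracket corresponds to one application of a listed rule, so the string is derivable from S.

Grammatical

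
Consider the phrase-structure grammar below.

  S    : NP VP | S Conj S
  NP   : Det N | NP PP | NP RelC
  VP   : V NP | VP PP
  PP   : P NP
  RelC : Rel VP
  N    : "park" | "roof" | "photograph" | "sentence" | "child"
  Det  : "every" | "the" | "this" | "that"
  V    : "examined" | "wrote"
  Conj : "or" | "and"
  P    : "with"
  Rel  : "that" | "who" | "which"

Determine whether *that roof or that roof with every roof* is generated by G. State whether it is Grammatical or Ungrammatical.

Ungrammatical

For S → NP VP, the only prefix that parses as NP is 'that roof', but the remainder 'or that roof with every roof' is not a VP under these rules. The alternative S rule S → S Conj S likewise has no satisfying split.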